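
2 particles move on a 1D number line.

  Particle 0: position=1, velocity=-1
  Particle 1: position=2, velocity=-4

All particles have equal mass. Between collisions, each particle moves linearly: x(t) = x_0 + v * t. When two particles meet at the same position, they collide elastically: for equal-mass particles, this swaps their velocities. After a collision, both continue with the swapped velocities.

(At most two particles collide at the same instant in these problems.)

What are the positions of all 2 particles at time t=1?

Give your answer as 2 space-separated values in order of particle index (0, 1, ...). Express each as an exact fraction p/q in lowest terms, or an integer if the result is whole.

Answer: -2 0

Derivation:
Collision at t=1/3: particles 0 and 1 swap velocities; positions: p0=2/3 p1=2/3; velocities now: v0=-4 v1=-1
Advance to t=1 (no further collisions before then); velocities: v0=-4 v1=-1; positions = -2 0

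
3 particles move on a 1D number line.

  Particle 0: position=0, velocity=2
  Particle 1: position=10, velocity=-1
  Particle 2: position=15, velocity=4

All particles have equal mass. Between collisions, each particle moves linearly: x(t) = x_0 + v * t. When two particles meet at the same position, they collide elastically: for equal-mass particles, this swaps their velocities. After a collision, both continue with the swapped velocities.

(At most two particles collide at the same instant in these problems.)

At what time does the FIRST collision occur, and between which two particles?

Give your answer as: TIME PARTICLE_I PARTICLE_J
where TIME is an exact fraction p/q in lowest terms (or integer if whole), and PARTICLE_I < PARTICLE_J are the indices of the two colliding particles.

Pair (0,1): pos 0,10 vel 2,-1 -> gap=10, closing at 3/unit, collide at t=10/3
Pair (1,2): pos 10,15 vel -1,4 -> not approaching (rel speed -5 <= 0)
Earliest collision: t=10/3 between 0 and 1

Answer: 10/3 0 1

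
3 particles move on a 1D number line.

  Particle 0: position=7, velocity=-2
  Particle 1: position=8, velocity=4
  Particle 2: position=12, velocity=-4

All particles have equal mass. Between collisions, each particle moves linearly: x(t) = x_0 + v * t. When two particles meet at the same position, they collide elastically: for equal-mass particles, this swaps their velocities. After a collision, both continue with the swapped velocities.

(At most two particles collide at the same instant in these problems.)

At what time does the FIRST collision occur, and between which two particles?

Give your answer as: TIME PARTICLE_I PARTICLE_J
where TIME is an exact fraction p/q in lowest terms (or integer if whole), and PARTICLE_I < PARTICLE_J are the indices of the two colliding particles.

Answer: 1/2 1 2

Derivation:
Pair (0,1): pos 7,8 vel -2,4 -> not approaching (rel speed -6 <= 0)
Pair (1,2): pos 8,12 vel 4,-4 -> gap=4, closing at 8/unit, collide at t=1/2
Earliest collision: t=1/2 between 1 and 2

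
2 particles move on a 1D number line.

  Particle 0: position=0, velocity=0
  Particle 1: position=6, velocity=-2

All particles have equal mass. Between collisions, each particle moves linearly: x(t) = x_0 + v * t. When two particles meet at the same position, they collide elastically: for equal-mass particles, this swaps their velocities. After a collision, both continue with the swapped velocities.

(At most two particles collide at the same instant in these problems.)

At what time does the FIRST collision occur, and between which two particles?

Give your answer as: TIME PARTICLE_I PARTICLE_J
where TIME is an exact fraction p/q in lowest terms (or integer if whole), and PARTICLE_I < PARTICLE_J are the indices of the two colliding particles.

Pair (0,1): pos 0,6 vel 0,-2 -> gap=6, closing at 2/unit, collide at t=3
Earliest collision: t=3 between 0 and 1

Answer: 3 0 1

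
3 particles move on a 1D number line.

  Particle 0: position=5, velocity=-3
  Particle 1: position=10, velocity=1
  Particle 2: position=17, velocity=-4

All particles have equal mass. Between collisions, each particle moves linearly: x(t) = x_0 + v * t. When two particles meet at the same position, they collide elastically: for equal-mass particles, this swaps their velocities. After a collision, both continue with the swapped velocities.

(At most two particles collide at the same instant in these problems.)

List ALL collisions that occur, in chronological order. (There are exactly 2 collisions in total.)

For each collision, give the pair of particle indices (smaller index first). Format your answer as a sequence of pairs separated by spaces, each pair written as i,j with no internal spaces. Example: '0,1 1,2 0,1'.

Answer: 1,2 0,1

Derivation:
Collision at t=7/5: particles 1 and 2 swap velocities; positions: p0=4/5 p1=57/5 p2=57/5; velocities now: v0=-3 v1=-4 v2=1
Collision at t=12: particles 0 and 1 swap velocities; positions: p0=-31 p1=-31 p2=22; velocities now: v0=-4 v1=-3 v2=1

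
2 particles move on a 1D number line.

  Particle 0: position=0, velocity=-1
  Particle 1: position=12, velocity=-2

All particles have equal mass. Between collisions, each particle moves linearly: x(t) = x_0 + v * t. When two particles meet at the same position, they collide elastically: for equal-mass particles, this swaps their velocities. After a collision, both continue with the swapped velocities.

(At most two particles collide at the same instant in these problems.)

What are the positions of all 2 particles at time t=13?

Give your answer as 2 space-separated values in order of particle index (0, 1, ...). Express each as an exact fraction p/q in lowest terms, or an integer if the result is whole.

Answer: -14 -13

Derivation:
Collision at t=12: particles 0 and 1 swap velocities; positions: p0=-12 p1=-12; velocities now: v0=-2 v1=-1
Advance to t=13 (no further collisions before then); velocities: v0=-2 v1=-1; positions = -14 -13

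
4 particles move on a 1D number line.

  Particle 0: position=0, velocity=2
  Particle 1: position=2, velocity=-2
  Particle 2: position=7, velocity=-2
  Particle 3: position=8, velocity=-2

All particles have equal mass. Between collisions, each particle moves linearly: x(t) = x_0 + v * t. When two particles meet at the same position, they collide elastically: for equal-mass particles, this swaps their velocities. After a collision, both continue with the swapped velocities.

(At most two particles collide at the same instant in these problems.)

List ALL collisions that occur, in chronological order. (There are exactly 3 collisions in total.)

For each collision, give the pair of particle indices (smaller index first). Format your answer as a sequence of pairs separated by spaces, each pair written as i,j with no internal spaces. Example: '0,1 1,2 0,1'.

Answer: 0,1 1,2 2,3

Derivation:
Collision at t=1/2: particles 0 and 1 swap velocities; positions: p0=1 p1=1 p2=6 p3=7; velocities now: v0=-2 v1=2 v2=-2 v3=-2
Collision at t=7/4: particles 1 and 2 swap velocities; positions: p0=-3/2 p1=7/2 p2=7/2 p3=9/2; velocities now: v0=-2 v1=-2 v2=2 v3=-2
Collision at t=2: particles 2 and 3 swap velocities; positions: p0=-2 p1=3 p2=4 p3=4; velocities now: v0=-2 v1=-2 v2=-2 v3=2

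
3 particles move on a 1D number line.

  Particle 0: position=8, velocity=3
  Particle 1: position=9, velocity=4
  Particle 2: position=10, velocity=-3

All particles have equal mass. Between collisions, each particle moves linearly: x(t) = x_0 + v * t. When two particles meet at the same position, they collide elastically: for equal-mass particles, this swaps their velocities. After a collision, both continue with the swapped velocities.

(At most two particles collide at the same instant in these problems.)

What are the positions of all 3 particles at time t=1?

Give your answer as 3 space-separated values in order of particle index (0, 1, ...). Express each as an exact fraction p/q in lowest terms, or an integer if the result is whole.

Answer: 7 11 13

Derivation:
Collision at t=1/7: particles 1 and 2 swap velocities; positions: p0=59/7 p1=67/7 p2=67/7; velocities now: v0=3 v1=-3 v2=4
Collision at t=1/3: particles 0 and 1 swap velocities; positions: p0=9 p1=9 p2=31/3; velocities now: v0=-3 v1=3 v2=4
Advance to t=1 (no further collisions before then); velocities: v0=-3 v1=3 v2=4; positions = 7 11 13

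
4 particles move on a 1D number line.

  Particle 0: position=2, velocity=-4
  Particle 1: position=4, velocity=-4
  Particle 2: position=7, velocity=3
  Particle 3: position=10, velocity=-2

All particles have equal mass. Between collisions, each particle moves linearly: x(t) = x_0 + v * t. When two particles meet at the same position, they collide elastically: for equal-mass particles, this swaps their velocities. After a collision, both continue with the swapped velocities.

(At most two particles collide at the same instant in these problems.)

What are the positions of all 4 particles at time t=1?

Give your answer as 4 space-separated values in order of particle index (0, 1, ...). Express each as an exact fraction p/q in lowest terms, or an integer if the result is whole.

Answer: -2 0 8 10

Derivation:
Collision at t=3/5: particles 2 and 3 swap velocities; positions: p0=-2/5 p1=8/5 p2=44/5 p3=44/5; velocities now: v0=-4 v1=-4 v2=-2 v3=3
Advance to t=1 (no further collisions before then); velocities: v0=-4 v1=-4 v2=-2 v3=3; positions = -2 0 8 10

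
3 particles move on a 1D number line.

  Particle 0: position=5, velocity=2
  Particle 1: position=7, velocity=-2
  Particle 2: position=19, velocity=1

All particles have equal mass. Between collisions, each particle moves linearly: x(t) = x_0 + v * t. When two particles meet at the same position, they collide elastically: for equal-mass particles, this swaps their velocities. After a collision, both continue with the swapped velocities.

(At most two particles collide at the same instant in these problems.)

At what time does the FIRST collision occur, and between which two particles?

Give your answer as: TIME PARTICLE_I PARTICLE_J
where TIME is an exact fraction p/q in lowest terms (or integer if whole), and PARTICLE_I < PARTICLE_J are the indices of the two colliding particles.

Pair (0,1): pos 5,7 vel 2,-2 -> gap=2, closing at 4/unit, collide at t=1/2
Pair (1,2): pos 7,19 vel -2,1 -> not approaching (rel speed -3 <= 0)
Earliest collision: t=1/2 between 0 and 1

Answer: 1/2 0 1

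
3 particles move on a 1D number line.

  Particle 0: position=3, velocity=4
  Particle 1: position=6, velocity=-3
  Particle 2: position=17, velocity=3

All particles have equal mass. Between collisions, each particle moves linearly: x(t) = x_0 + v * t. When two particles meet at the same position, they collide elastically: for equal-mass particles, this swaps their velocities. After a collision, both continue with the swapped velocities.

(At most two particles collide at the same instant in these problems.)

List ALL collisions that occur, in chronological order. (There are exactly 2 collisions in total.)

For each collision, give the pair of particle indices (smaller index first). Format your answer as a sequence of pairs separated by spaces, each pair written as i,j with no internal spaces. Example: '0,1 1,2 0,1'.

Answer: 0,1 1,2

Derivation:
Collision at t=3/7: particles 0 and 1 swap velocities; positions: p0=33/7 p1=33/7 p2=128/7; velocities now: v0=-3 v1=4 v2=3
Collision at t=14: particles 1 and 2 swap velocities; positions: p0=-36 p1=59 p2=59; velocities now: v0=-3 v1=3 v2=4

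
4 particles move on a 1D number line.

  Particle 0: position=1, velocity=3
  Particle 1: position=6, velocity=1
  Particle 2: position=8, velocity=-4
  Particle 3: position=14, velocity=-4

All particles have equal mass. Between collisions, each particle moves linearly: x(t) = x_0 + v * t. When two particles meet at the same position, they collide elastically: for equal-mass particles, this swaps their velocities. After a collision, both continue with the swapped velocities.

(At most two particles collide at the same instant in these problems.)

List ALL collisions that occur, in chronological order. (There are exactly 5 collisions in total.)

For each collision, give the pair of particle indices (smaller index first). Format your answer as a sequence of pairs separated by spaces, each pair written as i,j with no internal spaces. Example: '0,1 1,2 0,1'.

Collision at t=2/5: particles 1 and 2 swap velocities; positions: p0=11/5 p1=32/5 p2=32/5 p3=62/5; velocities now: v0=3 v1=-4 v2=1 v3=-4
Collision at t=1: particles 0 and 1 swap velocities; positions: p0=4 p1=4 p2=7 p3=10; velocities now: v0=-4 v1=3 v2=1 v3=-4
Collision at t=8/5: particles 2 and 3 swap velocities; positions: p0=8/5 p1=29/5 p2=38/5 p3=38/5; velocities now: v0=-4 v1=3 v2=-4 v3=1
Collision at t=13/7: particles 1 and 2 swap velocities; positions: p0=4/7 p1=46/7 p2=46/7 p3=55/7; velocities now: v0=-4 v1=-4 v2=3 v3=1
Collision at t=5/2: particles 2 and 3 swap velocities; positions: p0=-2 p1=4 p2=17/2 p3=17/2; velocities now: v0=-4 v1=-4 v2=1 v3=3

Answer: 1,2 0,1 2,3 1,2 2,3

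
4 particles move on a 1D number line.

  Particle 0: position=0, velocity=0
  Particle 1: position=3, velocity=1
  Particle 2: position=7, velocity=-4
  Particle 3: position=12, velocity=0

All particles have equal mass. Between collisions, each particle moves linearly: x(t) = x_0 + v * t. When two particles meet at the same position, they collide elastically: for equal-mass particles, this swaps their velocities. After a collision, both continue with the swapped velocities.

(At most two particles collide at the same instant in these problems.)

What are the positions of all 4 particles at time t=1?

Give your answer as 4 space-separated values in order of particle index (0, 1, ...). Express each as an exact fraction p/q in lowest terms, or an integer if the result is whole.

Answer: 0 3 4 12

Derivation:
Collision at t=4/5: particles 1 and 2 swap velocities; positions: p0=0 p1=19/5 p2=19/5 p3=12; velocities now: v0=0 v1=-4 v2=1 v3=0
Advance to t=1 (no further collisions before then); velocities: v0=0 v1=-4 v2=1 v3=0; positions = 0 3 4 12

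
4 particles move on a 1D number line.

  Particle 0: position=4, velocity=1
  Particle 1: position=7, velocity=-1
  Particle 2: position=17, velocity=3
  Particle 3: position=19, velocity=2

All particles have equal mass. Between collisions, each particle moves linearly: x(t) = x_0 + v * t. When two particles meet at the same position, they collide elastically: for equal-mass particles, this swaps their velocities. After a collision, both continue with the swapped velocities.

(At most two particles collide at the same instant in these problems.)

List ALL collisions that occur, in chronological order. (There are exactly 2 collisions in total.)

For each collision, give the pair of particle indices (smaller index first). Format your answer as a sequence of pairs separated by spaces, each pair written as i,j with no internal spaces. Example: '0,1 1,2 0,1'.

Answer: 0,1 2,3

Derivation:
Collision at t=3/2: particles 0 and 1 swap velocities; positions: p0=11/2 p1=11/2 p2=43/2 p3=22; velocities now: v0=-1 v1=1 v2=3 v3=2
Collision at t=2: particles 2 and 3 swap velocities; positions: p0=5 p1=6 p2=23 p3=23; velocities now: v0=-1 v1=1 v2=2 v3=3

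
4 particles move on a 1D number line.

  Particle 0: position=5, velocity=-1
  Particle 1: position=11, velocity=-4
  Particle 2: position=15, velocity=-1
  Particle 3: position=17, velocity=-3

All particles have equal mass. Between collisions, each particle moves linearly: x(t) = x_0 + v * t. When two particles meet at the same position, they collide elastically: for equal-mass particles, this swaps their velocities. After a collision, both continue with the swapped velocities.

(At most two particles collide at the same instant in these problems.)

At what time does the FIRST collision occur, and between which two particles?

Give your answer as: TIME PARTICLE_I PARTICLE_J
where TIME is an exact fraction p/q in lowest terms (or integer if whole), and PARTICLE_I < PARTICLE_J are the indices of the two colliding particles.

Pair (0,1): pos 5,11 vel -1,-4 -> gap=6, closing at 3/unit, collide at t=2
Pair (1,2): pos 11,15 vel -4,-1 -> not approaching (rel speed -3 <= 0)
Pair (2,3): pos 15,17 vel -1,-3 -> gap=2, closing at 2/unit, collide at t=1
Earliest collision: t=1 between 2 and 3

Answer: 1 2 3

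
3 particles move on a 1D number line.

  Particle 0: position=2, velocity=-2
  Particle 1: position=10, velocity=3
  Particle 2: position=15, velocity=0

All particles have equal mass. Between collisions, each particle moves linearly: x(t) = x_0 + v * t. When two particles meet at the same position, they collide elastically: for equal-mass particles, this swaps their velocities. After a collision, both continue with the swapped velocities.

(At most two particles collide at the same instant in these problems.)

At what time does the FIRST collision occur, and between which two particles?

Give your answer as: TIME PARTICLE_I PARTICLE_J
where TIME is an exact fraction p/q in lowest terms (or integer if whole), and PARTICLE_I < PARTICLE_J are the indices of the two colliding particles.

Pair (0,1): pos 2,10 vel -2,3 -> not approaching (rel speed -5 <= 0)
Pair (1,2): pos 10,15 vel 3,0 -> gap=5, closing at 3/unit, collide at t=5/3
Earliest collision: t=5/3 between 1 and 2

Answer: 5/3 1 2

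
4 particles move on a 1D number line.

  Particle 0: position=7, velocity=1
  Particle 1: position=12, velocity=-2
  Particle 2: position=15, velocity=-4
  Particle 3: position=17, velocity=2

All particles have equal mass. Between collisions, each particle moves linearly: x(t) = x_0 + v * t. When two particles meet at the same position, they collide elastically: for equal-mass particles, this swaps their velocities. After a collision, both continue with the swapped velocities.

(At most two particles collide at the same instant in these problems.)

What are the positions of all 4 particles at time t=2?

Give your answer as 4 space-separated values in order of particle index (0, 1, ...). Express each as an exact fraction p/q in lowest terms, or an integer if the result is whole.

Answer: 7 8 9 21

Derivation:
Collision at t=3/2: particles 1 and 2 swap velocities; positions: p0=17/2 p1=9 p2=9 p3=20; velocities now: v0=1 v1=-4 v2=-2 v3=2
Collision at t=8/5: particles 0 and 1 swap velocities; positions: p0=43/5 p1=43/5 p2=44/5 p3=101/5; velocities now: v0=-4 v1=1 v2=-2 v3=2
Collision at t=5/3: particles 1 and 2 swap velocities; positions: p0=25/3 p1=26/3 p2=26/3 p3=61/3; velocities now: v0=-4 v1=-2 v2=1 v3=2
Advance to t=2 (no further collisions before then); velocities: v0=-4 v1=-2 v2=1 v3=2; positions = 7 8 9 21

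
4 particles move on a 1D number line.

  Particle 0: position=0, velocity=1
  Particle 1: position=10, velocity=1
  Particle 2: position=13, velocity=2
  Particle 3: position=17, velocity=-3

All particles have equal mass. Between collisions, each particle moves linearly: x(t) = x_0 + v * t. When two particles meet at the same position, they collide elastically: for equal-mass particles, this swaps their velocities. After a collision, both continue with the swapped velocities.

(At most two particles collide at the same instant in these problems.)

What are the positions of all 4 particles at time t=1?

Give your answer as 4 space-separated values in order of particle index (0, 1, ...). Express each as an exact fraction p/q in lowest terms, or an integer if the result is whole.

Answer: 1 11 14 15

Derivation:
Collision at t=4/5: particles 2 and 3 swap velocities; positions: p0=4/5 p1=54/5 p2=73/5 p3=73/5; velocities now: v0=1 v1=1 v2=-3 v3=2
Advance to t=1 (no further collisions before then); velocities: v0=1 v1=1 v2=-3 v3=2; positions = 1 11 14 15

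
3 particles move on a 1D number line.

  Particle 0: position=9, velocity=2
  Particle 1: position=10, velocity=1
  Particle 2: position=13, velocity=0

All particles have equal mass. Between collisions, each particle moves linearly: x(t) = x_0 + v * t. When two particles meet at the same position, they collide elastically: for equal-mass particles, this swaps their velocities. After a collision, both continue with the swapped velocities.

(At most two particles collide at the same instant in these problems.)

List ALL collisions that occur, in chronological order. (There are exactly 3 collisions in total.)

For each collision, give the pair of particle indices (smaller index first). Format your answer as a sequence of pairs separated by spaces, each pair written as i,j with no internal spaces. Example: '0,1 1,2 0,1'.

Collision at t=1: particles 0 and 1 swap velocities; positions: p0=11 p1=11 p2=13; velocities now: v0=1 v1=2 v2=0
Collision at t=2: particles 1 and 2 swap velocities; positions: p0=12 p1=13 p2=13; velocities now: v0=1 v1=0 v2=2
Collision at t=3: particles 0 and 1 swap velocities; positions: p0=13 p1=13 p2=15; velocities now: v0=0 v1=1 v2=2

Answer: 0,1 1,2 0,1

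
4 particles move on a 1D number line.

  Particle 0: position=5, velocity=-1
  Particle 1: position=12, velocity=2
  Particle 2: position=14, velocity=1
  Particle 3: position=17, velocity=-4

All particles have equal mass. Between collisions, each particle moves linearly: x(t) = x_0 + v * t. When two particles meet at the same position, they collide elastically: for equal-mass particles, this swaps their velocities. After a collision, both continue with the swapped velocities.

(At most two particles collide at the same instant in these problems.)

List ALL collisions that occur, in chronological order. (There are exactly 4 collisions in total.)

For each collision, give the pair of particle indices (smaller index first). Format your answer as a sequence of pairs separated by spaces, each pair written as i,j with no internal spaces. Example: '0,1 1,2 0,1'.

Collision at t=3/5: particles 2 and 3 swap velocities; positions: p0=22/5 p1=66/5 p2=73/5 p3=73/5; velocities now: v0=-1 v1=2 v2=-4 v3=1
Collision at t=5/6: particles 1 and 2 swap velocities; positions: p0=25/6 p1=41/3 p2=41/3 p3=89/6; velocities now: v0=-1 v1=-4 v2=2 v3=1
Collision at t=2: particles 2 and 3 swap velocities; positions: p0=3 p1=9 p2=16 p3=16; velocities now: v0=-1 v1=-4 v2=1 v3=2
Collision at t=4: particles 0 and 1 swap velocities; positions: p0=1 p1=1 p2=18 p3=20; velocities now: v0=-4 v1=-1 v2=1 v3=2

Answer: 2,3 1,2 2,3 0,1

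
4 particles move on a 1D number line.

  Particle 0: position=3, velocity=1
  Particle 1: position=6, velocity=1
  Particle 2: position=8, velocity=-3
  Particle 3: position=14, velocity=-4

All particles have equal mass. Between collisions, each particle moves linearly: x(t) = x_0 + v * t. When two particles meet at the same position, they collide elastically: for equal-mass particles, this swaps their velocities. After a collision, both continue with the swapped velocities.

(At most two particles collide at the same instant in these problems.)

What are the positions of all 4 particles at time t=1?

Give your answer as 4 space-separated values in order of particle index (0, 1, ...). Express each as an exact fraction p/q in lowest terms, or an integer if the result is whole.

Answer: 4 5 7 10

Derivation:
Collision at t=1/2: particles 1 and 2 swap velocities; positions: p0=7/2 p1=13/2 p2=13/2 p3=12; velocities now: v0=1 v1=-3 v2=1 v3=-4
Advance to t=1 (no further collisions before then); velocities: v0=1 v1=-3 v2=1 v3=-4; positions = 4 5 7 10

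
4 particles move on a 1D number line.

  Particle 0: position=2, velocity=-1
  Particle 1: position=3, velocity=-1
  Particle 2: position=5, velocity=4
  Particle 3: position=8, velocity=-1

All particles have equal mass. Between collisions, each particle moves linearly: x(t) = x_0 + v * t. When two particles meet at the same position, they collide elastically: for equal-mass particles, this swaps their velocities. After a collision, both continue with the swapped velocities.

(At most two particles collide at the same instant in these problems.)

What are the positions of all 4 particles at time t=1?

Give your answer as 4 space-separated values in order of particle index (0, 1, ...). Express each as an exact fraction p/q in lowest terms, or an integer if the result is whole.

Answer: 1 2 7 9

Derivation:
Collision at t=3/5: particles 2 and 3 swap velocities; positions: p0=7/5 p1=12/5 p2=37/5 p3=37/5; velocities now: v0=-1 v1=-1 v2=-1 v3=4
Advance to t=1 (no further collisions before then); velocities: v0=-1 v1=-1 v2=-1 v3=4; positions = 1 2 7 9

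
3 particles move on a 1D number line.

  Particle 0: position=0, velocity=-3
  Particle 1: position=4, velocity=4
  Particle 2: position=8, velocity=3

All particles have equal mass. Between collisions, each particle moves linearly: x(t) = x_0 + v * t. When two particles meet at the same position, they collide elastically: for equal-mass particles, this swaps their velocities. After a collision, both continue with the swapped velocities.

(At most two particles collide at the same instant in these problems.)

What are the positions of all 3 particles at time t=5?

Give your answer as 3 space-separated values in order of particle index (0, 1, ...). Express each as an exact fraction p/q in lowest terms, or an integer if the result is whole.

Collision at t=4: particles 1 and 2 swap velocities; positions: p0=-12 p1=20 p2=20; velocities now: v0=-3 v1=3 v2=4
Advance to t=5 (no further collisions before then); velocities: v0=-3 v1=3 v2=4; positions = -15 23 24

Answer: -15 23 24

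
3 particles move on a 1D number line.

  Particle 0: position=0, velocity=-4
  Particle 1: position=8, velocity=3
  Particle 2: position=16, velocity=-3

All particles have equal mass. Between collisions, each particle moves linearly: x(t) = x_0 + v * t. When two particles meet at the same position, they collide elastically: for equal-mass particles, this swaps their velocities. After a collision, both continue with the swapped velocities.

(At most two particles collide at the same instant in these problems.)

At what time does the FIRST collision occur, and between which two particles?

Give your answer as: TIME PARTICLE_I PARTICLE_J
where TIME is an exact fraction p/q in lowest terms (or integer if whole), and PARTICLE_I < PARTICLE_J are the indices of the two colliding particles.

Pair (0,1): pos 0,8 vel -4,3 -> not approaching (rel speed -7 <= 0)
Pair (1,2): pos 8,16 vel 3,-3 -> gap=8, closing at 6/unit, collide at t=4/3
Earliest collision: t=4/3 between 1 and 2

Answer: 4/3 1 2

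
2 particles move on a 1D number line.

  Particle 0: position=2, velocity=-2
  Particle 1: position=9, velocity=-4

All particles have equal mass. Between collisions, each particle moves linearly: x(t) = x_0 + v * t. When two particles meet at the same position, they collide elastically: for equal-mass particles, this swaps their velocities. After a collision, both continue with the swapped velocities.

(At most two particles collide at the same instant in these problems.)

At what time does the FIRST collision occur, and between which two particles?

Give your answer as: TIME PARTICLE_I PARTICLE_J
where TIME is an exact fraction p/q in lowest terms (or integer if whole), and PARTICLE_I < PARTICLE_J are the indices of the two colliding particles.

Answer: 7/2 0 1

Derivation:
Pair (0,1): pos 2,9 vel -2,-4 -> gap=7, closing at 2/unit, collide at t=7/2
Earliest collision: t=7/2 between 0 and 1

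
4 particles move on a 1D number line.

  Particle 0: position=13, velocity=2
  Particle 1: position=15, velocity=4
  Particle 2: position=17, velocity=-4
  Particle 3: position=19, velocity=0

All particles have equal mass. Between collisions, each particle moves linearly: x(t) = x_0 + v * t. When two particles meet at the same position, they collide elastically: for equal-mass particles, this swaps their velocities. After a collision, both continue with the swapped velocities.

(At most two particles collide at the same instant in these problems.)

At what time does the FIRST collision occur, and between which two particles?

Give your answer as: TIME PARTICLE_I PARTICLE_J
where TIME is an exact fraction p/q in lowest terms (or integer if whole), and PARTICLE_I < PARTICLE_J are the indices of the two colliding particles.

Pair (0,1): pos 13,15 vel 2,4 -> not approaching (rel speed -2 <= 0)
Pair (1,2): pos 15,17 vel 4,-4 -> gap=2, closing at 8/unit, collide at t=1/4
Pair (2,3): pos 17,19 vel -4,0 -> not approaching (rel speed -4 <= 0)
Earliest collision: t=1/4 between 1 and 2

Answer: 1/4 1 2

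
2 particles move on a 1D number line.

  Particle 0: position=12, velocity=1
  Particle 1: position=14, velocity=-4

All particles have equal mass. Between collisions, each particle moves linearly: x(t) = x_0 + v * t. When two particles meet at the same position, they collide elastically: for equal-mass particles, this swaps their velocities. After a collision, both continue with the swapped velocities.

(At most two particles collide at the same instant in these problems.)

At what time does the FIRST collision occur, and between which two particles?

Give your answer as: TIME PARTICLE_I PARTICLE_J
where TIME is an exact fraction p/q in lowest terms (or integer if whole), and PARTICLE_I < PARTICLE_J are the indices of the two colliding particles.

Pair (0,1): pos 12,14 vel 1,-4 -> gap=2, closing at 5/unit, collide at t=2/5
Earliest collision: t=2/5 between 0 and 1

Answer: 2/5 0 1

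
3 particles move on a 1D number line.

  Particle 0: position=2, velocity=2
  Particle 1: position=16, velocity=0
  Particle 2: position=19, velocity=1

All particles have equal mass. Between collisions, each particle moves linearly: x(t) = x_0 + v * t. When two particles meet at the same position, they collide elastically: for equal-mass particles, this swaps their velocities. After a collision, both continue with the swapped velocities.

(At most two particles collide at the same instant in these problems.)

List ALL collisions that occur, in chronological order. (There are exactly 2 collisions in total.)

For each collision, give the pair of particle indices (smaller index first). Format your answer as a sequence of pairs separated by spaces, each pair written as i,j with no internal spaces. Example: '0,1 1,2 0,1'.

Answer: 0,1 1,2

Derivation:
Collision at t=7: particles 0 and 1 swap velocities; positions: p0=16 p1=16 p2=26; velocities now: v0=0 v1=2 v2=1
Collision at t=17: particles 1 and 2 swap velocities; positions: p0=16 p1=36 p2=36; velocities now: v0=0 v1=1 v2=2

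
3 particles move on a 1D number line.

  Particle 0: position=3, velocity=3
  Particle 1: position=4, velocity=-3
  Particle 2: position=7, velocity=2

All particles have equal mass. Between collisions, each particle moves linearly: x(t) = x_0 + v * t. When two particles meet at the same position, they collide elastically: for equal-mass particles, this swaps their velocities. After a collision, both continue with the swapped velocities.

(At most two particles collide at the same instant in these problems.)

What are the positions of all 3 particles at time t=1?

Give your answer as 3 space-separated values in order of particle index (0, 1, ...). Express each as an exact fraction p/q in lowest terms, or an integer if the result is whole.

Collision at t=1/6: particles 0 and 1 swap velocities; positions: p0=7/2 p1=7/2 p2=22/3; velocities now: v0=-3 v1=3 v2=2
Advance to t=1 (no further collisions before then); velocities: v0=-3 v1=3 v2=2; positions = 1 6 9

Answer: 1 6 9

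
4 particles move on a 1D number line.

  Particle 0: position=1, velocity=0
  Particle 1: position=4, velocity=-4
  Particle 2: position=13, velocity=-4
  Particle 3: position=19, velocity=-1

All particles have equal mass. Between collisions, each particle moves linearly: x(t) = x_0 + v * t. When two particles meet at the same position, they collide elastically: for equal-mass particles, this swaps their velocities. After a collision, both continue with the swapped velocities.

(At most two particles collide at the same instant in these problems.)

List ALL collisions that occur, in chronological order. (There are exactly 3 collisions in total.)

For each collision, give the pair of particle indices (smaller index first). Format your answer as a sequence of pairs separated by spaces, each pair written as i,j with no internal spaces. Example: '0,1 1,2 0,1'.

Answer: 0,1 1,2 2,3

Derivation:
Collision at t=3/4: particles 0 and 1 swap velocities; positions: p0=1 p1=1 p2=10 p3=73/4; velocities now: v0=-4 v1=0 v2=-4 v3=-1
Collision at t=3: particles 1 and 2 swap velocities; positions: p0=-8 p1=1 p2=1 p3=16; velocities now: v0=-4 v1=-4 v2=0 v3=-1
Collision at t=18: particles 2 and 3 swap velocities; positions: p0=-68 p1=-59 p2=1 p3=1; velocities now: v0=-4 v1=-4 v2=-1 v3=0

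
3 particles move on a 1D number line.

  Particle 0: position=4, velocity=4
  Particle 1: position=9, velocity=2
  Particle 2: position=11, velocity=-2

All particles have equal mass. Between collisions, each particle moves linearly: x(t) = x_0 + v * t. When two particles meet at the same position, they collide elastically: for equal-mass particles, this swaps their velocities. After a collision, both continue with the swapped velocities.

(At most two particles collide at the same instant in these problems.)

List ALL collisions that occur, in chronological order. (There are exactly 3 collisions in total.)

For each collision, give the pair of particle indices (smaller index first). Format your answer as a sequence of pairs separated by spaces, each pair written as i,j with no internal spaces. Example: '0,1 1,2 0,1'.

Answer: 1,2 0,1 1,2

Derivation:
Collision at t=1/2: particles 1 and 2 swap velocities; positions: p0=6 p1=10 p2=10; velocities now: v0=4 v1=-2 v2=2
Collision at t=7/6: particles 0 and 1 swap velocities; positions: p0=26/3 p1=26/3 p2=34/3; velocities now: v0=-2 v1=4 v2=2
Collision at t=5/2: particles 1 and 2 swap velocities; positions: p0=6 p1=14 p2=14; velocities now: v0=-2 v1=2 v2=4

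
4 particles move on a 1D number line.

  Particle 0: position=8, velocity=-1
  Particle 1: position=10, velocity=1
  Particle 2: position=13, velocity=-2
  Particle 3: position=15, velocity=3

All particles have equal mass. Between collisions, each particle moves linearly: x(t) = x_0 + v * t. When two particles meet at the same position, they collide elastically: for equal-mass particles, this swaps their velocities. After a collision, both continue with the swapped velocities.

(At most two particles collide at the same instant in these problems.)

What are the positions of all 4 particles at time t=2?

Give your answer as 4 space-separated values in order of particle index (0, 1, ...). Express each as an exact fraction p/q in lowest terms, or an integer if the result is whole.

Collision at t=1: particles 1 and 2 swap velocities; positions: p0=7 p1=11 p2=11 p3=18; velocities now: v0=-1 v1=-2 v2=1 v3=3
Advance to t=2 (no further collisions before then); velocities: v0=-1 v1=-2 v2=1 v3=3; positions = 6 9 12 21

Answer: 6 9 12 21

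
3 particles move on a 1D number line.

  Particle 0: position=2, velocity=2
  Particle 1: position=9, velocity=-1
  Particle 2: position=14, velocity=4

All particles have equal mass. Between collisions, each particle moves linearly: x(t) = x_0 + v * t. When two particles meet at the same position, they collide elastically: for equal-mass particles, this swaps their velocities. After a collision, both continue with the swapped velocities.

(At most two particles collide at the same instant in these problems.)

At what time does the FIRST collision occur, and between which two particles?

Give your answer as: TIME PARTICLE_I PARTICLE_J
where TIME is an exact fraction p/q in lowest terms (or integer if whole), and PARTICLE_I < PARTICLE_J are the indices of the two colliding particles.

Answer: 7/3 0 1

Derivation:
Pair (0,1): pos 2,9 vel 2,-1 -> gap=7, closing at 3/unit, collide at t=7/3
Pair (1,2): pos 9,14 vel -1,4 -> not approaching (rel speed -5 <= 0)
Earliest collision: t=7/3 between 0 and 1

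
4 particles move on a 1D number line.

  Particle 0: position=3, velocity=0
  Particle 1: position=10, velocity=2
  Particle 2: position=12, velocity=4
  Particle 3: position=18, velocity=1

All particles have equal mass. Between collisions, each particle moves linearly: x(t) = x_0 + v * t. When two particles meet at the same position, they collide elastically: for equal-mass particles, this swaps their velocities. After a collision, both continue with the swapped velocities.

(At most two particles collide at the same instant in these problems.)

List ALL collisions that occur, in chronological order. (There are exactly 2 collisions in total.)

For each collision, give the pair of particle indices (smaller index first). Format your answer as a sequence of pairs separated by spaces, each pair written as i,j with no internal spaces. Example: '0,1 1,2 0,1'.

Answer: 2,3 1,2

Derivation:
Collision at t=2: particles 2 and 3 swap velocities; positions: p0=3 p1=14 p2=20 p3=20; velocities now: v0=0 v1=2 v2=1 v3=4
Collision at t=8: particles 1 and 2 swap velocities; positions: p0=3 p1=26 p2=26 p3=44; velocities now: v0=0 v1=1 v2=2 v3=4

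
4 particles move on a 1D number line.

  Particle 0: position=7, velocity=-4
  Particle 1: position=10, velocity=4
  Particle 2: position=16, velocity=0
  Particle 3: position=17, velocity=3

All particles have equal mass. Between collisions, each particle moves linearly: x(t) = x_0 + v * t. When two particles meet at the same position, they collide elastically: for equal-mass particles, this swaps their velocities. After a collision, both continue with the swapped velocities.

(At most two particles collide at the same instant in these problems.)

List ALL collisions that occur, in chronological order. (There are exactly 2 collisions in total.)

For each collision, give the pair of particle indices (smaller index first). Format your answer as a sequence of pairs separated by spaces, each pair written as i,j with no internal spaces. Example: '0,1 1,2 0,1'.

Answer: 1,2 2,3

Derivation:
Collision at t=3/2: particles 1 and 2 swap velocities; positions: p0=1 p1=16 p2=16 p3=43/2; velocities now: v0=-4 v1=0 v2=4 v3=3
Collision at t=7: particles 2 and 3 swap velocities; positions: p0=-21 p1=16 p2=38 p3=38; velocities now: v0=-4 v1=0 v2=3 v3=4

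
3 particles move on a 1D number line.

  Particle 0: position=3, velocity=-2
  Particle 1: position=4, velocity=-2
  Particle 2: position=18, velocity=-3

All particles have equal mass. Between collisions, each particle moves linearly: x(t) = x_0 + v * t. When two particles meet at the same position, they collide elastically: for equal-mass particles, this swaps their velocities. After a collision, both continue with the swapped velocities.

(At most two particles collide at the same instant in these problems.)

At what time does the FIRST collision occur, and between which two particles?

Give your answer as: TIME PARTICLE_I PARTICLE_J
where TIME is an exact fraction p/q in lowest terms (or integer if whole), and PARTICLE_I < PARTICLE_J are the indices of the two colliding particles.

Pair (0,1): pos 3,4 vel -2,-2 -> not approaching (rel speed 0 <= 0)
Pair (1,2): pos 4,18 vel -2,-3 -> gap=14, closing at 1/unit, collide at t=14
Earliest collision: t=14 between 1 and 2

Answer: 14 1 2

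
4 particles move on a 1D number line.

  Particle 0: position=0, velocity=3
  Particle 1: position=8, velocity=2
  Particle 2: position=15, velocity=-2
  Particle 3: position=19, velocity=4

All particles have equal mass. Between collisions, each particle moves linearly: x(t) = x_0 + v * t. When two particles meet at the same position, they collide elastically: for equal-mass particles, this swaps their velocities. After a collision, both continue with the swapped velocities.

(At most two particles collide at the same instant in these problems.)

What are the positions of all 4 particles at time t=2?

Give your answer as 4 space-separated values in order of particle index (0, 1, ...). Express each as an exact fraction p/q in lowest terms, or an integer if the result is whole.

Collision at t=7/4: particles 1 and 2 swap velocities; positions: p0=21/4 p1=23/2 p2=23/2 p3=26; velocities now: v0=3 v1=-2 v2=2 v3=4
Advance to t=2 (no further collisions before then); velocities: v0=3 v1=-2 v2=2 v3=4; positions = 6 11 12 27

Answer: 6 11 12 27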